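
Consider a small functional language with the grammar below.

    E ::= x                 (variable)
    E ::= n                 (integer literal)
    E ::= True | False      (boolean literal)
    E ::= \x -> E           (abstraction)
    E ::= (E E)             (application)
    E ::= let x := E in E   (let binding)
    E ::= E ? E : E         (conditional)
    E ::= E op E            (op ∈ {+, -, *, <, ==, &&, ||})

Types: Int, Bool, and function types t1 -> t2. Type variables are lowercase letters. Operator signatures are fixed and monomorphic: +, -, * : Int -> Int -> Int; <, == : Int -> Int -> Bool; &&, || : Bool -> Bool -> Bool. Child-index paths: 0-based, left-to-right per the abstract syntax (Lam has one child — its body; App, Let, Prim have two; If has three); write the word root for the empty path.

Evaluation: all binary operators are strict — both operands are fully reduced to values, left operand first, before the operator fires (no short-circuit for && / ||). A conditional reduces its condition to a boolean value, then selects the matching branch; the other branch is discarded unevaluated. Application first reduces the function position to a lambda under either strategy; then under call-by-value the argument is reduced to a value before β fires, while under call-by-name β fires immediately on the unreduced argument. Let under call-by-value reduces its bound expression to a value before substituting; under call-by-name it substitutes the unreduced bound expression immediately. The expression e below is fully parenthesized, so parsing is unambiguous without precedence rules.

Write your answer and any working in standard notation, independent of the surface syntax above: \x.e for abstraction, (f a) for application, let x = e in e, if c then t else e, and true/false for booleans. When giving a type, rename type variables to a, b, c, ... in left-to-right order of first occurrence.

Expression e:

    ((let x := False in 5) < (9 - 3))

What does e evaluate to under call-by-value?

Answer: true

Working:
step 0: ((let x = false in 5) < (9 - 3))
step 1: [let@0] (5 < (9 - 3))
step 2: [delta@1] (5 < 6)
step 3: [delta@root] true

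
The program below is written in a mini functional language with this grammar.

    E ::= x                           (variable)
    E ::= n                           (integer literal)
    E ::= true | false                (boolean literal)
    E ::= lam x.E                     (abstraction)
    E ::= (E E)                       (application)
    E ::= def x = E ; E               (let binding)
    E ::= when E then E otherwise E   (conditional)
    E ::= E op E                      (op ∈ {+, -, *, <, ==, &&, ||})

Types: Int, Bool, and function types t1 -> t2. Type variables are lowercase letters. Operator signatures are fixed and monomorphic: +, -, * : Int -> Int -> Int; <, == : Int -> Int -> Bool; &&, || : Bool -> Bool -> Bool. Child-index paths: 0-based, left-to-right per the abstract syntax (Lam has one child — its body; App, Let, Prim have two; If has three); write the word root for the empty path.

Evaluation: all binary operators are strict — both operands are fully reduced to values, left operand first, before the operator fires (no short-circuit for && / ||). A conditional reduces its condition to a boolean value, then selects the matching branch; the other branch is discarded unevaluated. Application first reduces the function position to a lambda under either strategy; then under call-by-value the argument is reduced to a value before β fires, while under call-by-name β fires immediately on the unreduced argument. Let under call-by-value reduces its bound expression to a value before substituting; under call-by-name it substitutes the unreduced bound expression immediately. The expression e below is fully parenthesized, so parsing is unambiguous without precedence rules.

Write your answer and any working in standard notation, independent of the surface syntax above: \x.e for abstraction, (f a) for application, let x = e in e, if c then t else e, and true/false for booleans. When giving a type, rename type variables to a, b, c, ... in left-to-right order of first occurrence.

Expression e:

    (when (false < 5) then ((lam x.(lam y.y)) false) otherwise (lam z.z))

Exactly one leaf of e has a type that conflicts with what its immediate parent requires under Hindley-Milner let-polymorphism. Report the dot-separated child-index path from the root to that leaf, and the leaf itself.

Derivation:
  unify Bool ~ Int
  FAIL: mismatch Bool ~ Int

Answer: 0.0 : false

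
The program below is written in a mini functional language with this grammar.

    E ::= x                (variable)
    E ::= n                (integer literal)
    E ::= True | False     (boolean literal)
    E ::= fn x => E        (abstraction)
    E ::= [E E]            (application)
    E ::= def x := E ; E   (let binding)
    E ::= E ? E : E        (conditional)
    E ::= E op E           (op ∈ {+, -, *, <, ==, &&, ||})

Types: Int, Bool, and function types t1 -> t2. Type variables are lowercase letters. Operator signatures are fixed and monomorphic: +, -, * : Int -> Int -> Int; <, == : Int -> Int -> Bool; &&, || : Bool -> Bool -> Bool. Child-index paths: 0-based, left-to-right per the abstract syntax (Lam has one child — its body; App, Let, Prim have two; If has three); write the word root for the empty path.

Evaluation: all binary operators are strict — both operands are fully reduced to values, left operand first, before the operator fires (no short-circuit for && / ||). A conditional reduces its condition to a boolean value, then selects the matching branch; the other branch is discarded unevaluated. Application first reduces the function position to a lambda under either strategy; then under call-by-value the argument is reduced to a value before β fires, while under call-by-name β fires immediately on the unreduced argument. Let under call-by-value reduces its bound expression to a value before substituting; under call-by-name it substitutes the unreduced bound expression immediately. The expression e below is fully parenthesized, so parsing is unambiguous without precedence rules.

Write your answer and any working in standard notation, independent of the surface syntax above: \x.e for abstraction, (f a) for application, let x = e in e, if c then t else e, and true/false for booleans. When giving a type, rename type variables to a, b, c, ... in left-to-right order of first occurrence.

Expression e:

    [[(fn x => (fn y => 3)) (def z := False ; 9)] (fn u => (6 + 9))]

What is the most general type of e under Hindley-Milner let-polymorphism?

Trace:
\y._ : b -> Int
\x._ : a -> b -> Int
let z : Bool
  unify a -> b -> Int ~ Int -> c
  unify a ~ Int
  unify b -> Int ~ c
_ _ : b -> Int
  unify Int ~ Int
  unify Int ~ Int
\u._ : d -> Int
  unify b -> Int ~ (d -> Int) -> e
  unify b ~ d -> Int
  unify Int ~ e
_ _ : Int

Answer: Int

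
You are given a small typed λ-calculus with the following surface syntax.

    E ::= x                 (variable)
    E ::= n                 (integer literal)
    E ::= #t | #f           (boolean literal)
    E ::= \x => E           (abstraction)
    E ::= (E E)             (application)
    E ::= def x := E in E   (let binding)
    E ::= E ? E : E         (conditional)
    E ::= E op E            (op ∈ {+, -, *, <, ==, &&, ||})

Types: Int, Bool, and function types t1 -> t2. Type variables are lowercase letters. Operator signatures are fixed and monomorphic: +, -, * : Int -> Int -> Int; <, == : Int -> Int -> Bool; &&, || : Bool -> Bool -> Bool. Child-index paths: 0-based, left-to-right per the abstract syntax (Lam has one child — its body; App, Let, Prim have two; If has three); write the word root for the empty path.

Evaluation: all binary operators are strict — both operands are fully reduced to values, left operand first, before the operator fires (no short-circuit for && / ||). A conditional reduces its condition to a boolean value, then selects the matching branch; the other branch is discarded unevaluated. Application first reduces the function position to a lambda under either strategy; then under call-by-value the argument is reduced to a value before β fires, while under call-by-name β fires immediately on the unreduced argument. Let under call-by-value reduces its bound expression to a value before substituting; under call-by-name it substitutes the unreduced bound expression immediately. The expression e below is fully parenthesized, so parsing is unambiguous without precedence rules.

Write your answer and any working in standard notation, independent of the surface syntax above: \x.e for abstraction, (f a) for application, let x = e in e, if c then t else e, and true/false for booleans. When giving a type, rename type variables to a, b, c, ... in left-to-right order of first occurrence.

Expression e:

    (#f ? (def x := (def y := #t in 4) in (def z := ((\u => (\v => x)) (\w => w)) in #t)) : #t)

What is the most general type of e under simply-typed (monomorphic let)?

Working:
  unify Bool ~ Bool
let y : Bool
let x : Int
x : Int
\v._ : b -> Int
\u._ : a -> b -> Int
w : c
\w._ : c -> c
  unify a -> b -> Int ~ (c -> c) -> d
  unify a ~ c -> c
  unify b -> Int ~ d
_ _ : b -> Int
let z : b -> Int
  unify Bool ~ Bool

Answer: Bool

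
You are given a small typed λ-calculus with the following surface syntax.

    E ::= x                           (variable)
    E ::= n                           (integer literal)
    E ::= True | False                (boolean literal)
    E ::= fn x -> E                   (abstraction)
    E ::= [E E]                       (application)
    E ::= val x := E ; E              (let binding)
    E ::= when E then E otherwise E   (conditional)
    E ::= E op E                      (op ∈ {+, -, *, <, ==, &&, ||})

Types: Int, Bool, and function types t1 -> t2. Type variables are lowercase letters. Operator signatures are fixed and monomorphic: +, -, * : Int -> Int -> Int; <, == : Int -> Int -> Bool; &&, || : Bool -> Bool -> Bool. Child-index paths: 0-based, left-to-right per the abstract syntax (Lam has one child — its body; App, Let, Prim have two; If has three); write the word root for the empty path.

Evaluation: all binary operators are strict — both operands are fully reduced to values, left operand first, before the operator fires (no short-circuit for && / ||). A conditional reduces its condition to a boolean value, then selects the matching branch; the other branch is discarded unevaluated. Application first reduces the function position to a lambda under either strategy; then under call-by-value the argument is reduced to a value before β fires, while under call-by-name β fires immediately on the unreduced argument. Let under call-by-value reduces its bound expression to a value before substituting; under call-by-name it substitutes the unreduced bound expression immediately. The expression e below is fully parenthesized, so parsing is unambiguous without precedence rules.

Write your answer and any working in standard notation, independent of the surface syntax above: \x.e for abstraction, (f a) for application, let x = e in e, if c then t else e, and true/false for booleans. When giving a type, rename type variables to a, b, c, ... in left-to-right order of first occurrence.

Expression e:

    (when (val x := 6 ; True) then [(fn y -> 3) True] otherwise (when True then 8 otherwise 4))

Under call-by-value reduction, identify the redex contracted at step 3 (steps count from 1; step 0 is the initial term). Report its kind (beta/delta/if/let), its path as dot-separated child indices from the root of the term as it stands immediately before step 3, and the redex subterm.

Derivation:
step 0: (if (let x = 6 in true) then ((\y.3) true) else (if true then 8 else 4))
step 1: [let@0] (if true then ((\y.3) true) else (if true then 8 else 4))
step 2: [if@root] ((\y.3) true)
step 3: [beta@root] 3

Answer: beta at root : ((\y.3) true)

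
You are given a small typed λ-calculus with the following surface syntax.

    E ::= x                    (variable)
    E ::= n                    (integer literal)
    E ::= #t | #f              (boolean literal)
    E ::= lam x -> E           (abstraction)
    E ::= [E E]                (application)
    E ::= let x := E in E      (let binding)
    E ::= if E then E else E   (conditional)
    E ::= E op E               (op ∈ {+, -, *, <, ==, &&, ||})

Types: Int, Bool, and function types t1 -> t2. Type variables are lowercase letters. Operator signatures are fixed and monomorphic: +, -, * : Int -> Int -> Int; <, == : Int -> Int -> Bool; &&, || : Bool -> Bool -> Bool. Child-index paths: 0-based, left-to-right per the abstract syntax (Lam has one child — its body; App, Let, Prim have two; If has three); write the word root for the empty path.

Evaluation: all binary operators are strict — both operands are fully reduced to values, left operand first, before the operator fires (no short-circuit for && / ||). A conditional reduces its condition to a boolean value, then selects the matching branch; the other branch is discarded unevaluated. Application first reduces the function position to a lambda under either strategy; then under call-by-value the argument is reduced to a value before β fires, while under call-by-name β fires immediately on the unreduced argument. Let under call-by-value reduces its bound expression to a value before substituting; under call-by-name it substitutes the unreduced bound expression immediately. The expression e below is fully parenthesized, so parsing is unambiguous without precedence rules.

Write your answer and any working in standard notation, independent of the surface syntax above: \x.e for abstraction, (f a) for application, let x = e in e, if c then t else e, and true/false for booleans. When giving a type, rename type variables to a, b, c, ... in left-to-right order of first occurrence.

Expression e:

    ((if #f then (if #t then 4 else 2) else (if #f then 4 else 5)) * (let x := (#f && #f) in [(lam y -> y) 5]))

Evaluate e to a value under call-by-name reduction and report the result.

Trace:
step 0: ((if false then (if true then 4 else 2) else (if false then 4 else 5)) * (let x = (false && false) in ((\y.y) 5)))
step 1: [if@0] ((if false then 4 else 5) * (let x = (false && false) in ((\y.y) 5)))
step 2: [if@0] (5 * (let x = (false && false) in ((\y.y) 5)))
step 3: [let@1] (5 * ((\y.y) 5))
step 4: [beta@1] (5 * 5)
step 5: [delta@root] 25

Answer: 25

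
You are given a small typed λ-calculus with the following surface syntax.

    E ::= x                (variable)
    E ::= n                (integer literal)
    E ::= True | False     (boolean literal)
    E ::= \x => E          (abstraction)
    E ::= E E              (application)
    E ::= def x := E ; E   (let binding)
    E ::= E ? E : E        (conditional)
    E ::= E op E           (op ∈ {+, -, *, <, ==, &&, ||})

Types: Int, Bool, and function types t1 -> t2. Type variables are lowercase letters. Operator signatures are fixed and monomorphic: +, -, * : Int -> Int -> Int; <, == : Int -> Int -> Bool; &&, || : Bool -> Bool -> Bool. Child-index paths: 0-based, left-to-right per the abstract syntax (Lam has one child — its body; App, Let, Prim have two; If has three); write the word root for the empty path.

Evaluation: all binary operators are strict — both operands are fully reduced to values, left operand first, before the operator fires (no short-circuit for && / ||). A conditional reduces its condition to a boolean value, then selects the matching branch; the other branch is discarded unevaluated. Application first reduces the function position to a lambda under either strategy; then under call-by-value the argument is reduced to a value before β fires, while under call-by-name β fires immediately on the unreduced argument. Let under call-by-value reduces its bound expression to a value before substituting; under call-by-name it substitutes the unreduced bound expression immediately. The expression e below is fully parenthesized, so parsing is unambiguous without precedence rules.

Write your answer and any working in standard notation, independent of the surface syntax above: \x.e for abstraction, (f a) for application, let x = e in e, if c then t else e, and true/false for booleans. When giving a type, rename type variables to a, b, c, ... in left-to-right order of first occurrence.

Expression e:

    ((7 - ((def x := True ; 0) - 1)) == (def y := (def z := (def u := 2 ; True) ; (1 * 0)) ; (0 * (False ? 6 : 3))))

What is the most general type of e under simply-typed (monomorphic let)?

Answer: Bool

Derivation:
  unify Int ~ Int
let x : Bool
  unify Int ~ Int
  unify Int ~ Int
  unify Int ~ Int
  unify Int ~ Int
let u : Int
let z : Bool
  unify Int ~ Int
  unify Int ~ Int
let y : Int
  unify Int ~ Int
  unify Bool ~ Bool
  unify Int ~ Int
  unify Int ~ Int
  unify Int ~ Int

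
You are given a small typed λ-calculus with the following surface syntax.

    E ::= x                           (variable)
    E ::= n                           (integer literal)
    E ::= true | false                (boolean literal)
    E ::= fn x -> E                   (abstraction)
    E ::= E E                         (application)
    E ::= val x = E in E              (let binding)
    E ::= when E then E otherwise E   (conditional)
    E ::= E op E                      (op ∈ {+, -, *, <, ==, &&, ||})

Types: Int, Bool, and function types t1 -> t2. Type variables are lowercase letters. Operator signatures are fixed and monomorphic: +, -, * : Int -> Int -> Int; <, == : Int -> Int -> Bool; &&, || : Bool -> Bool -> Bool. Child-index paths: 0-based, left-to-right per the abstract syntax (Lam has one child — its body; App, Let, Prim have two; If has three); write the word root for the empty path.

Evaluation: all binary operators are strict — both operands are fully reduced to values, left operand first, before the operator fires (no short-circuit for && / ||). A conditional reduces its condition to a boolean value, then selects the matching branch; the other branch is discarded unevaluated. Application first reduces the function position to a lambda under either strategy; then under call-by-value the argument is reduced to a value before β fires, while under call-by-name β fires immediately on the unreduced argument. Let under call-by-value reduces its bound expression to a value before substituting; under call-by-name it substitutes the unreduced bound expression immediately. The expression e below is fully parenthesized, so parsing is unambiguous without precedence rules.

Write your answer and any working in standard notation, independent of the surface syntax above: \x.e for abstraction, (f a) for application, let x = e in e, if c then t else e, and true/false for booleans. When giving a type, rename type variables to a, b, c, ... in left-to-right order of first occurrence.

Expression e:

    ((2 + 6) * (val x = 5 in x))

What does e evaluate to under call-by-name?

Derivation:
step 0: ((2 + 6) * (let x = 5 in x))
step 1: [delta@0] (8 * (let x = 5 in x))
step 2: [let@1] (8 * 5)
step 3: [delta@root] 40

Answer: 40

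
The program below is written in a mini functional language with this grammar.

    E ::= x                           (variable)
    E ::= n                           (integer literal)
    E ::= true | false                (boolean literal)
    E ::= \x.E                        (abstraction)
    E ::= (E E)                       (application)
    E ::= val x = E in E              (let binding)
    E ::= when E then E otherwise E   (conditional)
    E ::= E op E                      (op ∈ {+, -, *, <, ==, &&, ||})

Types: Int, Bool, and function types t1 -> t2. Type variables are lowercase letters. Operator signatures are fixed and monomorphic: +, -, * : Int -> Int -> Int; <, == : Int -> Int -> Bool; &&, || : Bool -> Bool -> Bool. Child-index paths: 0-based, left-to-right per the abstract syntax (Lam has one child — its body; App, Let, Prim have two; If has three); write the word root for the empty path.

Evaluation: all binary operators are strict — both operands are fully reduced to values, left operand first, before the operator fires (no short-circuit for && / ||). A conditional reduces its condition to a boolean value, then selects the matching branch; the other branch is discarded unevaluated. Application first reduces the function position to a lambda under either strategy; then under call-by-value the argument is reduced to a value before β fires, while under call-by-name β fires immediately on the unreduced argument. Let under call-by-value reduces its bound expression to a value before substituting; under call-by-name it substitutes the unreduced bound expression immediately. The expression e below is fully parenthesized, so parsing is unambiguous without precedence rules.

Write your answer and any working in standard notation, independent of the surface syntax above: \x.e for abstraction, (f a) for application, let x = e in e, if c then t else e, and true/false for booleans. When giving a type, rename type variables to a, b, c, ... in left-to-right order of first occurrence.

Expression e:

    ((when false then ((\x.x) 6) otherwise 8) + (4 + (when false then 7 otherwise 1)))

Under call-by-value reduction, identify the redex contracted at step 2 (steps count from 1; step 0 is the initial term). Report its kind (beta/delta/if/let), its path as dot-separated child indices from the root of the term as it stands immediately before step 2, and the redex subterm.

Trace:
step 0: ((if false then ((\x.x) 6) else 8) + (4 + (if false then 7 else 1)))
step 1: [if@0] (8 + (4 + (if false then 7 else 1)))
step 2: [if@1.1] (8 + (4 + 1))

Answer: if at 1.1 : (if false then 7 else 1)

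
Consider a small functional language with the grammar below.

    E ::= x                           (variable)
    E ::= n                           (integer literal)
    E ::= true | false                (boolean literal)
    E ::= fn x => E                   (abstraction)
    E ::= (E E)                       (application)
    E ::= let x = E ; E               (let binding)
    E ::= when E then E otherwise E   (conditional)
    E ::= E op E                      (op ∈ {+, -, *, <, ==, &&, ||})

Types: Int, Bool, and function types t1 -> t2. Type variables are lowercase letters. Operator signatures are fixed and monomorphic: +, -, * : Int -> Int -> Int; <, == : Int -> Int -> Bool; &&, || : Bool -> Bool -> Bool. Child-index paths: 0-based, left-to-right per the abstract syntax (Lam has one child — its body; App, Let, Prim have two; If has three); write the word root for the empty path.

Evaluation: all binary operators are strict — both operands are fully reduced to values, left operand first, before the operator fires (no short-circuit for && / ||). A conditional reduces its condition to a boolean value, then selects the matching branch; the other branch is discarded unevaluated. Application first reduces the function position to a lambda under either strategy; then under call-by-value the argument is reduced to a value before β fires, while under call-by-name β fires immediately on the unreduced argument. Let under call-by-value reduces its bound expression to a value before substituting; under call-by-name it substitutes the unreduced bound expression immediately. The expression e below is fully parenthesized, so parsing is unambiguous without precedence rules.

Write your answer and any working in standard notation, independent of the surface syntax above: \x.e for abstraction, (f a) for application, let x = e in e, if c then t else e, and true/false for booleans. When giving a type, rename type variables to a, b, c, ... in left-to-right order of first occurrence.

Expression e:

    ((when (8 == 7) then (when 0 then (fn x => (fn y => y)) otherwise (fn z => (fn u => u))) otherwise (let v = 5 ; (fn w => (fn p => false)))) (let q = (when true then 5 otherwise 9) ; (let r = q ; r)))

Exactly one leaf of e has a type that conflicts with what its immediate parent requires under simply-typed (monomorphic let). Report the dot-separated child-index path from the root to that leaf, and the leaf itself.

Working:
  unify Int ~ Int
  unify Int ~ Int
  unify Bool ~ Bool
  unify Int ~ Bool
  FAIL: mismatch Int ~ Bool

Answer: 0.1.0 : 0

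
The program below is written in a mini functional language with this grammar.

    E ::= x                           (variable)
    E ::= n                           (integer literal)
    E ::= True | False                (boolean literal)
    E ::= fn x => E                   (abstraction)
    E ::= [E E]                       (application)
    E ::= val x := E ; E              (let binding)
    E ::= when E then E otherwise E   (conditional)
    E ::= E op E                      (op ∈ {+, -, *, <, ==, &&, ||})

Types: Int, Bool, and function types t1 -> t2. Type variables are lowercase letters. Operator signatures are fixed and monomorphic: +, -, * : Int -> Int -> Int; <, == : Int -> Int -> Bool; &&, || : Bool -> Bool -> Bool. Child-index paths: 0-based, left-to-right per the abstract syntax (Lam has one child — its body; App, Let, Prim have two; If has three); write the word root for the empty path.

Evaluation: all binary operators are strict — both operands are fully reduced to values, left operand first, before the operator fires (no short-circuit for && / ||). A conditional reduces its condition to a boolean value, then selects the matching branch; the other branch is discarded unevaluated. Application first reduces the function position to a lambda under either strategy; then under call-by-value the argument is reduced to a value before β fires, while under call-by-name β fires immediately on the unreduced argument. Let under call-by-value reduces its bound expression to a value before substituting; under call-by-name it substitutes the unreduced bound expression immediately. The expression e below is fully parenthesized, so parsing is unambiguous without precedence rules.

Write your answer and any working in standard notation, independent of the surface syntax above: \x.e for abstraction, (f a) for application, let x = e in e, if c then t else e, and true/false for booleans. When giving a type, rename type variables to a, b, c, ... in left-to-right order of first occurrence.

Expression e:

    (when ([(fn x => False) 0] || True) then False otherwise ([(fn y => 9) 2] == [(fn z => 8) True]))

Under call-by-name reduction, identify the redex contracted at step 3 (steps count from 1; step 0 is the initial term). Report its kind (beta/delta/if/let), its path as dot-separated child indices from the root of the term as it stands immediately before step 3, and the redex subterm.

Answer: if at root : (if true then false else (((\y.9) 2) == ((\z.8) true)))

Working:
step 0: (if (((\x.false) 0) || true) then false else (((\y.9) 2) == ((\z.8) true)))
step 1: [beta@0.0] (if (false || true) then false else (((\y.9) 2) == ((\z.8) true)))
step 2: [delta@0] (if true then false else (((\y.9) 2) == ((\z.8) true)))
step 3: [if@root] false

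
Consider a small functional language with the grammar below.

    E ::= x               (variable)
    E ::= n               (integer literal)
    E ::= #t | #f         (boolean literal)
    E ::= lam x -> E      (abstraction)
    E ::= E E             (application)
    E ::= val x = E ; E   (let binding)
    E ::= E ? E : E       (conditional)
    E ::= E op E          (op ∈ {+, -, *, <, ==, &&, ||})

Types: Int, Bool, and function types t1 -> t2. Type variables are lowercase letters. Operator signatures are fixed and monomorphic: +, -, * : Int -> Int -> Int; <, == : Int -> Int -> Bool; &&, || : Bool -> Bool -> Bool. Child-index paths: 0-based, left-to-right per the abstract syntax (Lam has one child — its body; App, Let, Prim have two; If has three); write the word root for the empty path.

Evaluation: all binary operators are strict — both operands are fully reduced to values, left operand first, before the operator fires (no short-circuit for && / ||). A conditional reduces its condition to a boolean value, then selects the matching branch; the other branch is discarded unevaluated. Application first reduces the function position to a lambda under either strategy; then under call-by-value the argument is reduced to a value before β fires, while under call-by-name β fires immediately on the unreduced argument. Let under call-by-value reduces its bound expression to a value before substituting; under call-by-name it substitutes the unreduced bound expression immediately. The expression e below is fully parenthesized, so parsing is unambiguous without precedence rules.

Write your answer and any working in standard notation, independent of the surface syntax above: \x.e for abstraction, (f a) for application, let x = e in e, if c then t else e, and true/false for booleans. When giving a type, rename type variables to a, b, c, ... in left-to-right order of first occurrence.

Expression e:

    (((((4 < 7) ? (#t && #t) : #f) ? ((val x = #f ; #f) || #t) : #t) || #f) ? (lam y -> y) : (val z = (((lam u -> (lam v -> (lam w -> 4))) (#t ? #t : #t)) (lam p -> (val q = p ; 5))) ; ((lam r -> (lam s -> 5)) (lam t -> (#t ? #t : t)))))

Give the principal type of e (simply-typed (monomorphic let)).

Derivation:
  unify Int ~ Int
  unify Int ~ Int
  unify Bool ~ Bool
  unify Bool ~ Bool
  unify Bool ~ Bool
  unify Bool ~ Bool
  unify Bool ~ Bool
let x : Bool
  unify Bool ~ Bool
  unify Bool ~ Bool
  unify Bool ~ Bool
  unify Bool ~ Bool
  unify Bool ~ Bool
  unify Bool ~ Bool
y : a
\y._ : a -> a
\w._ : d -> Int
\v._ : c -> d -> Int
\u._ : b -> c -> d -> Int
  unify Bool ~ Bool
  unify Bool ~ Bool
  unify b -> c -> d -> Int ~ Bool -> e
  unify b ~ Bool
  unify c -> d -> Int ~ e
_ _ : c -> d -> Int
p : f
let q : f
\p._ : f -> Int
  unify c -> d -> Int ~ (f -> Int) -> g
  unify c ~ f -> Int
  unify d -> Int ~ g
_ _ : d -> Int
let z : d -> Int
\s._ : i -> Int
\r._ : h -> i -> Int
  unify Bool ~ Bool
t : j
  unify Bool ~ j
\t._ : Bool -> Bool
  unify h -> i -> Int ~ (Bool -> Bool) -> k
  unify h ~ Bool -> Bool
  unify i -> Int ~ k
_ _ : i -> Int
  unify a -> a ~ i -> Int
  unify a ~ i
  unify i ~ Int

Answer: Int -> Int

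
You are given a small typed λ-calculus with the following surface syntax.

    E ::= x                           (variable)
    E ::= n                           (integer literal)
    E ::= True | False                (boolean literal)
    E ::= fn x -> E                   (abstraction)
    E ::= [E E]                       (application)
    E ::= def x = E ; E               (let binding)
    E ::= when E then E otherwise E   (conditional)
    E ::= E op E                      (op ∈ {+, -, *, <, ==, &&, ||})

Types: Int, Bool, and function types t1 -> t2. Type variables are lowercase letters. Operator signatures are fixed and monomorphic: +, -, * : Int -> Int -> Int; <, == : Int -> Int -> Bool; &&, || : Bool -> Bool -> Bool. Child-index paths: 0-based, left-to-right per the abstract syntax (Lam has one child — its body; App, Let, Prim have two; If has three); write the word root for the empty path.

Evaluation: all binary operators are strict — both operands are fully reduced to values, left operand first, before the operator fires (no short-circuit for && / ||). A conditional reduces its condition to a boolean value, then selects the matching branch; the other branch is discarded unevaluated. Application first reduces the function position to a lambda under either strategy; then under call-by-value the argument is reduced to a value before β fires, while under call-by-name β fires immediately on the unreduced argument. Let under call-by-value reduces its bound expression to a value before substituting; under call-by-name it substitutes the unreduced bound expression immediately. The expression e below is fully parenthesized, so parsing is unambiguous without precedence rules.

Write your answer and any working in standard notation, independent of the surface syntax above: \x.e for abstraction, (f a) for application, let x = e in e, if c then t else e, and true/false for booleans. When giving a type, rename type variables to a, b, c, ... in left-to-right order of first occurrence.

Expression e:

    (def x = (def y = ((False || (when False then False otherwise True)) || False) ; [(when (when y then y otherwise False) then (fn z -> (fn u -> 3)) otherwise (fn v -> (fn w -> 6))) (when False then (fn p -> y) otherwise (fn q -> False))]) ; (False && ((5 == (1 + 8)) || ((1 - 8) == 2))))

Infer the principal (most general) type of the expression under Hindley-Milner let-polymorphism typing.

Working:
  unify Bool ~ Bool
  unify Bool ~ Bool
  unify Bool ~ Bool
  unify Bool ~ Bool
  unify Bool ~ Bool
  unify Bool ~ Bool
let y : Bool
y : Bool
  unify Bool ~ Bool
y : Bool
  unify Bool ~ Bool
  unify Bool ~ Bool
\u._ : b -> Int
\z._ : a -> b -> Int
\w._ : d -> Int
\v._ : c -> d -> Int
  unify a -> b -> Int ~ c -> d -> Int
  unify a ~ c
  unify b -> Int ~ d -> Int
  unify b ~ d
  unify Int ~ Int
  unify Bool ~ Bool
y : Bool
\p._ : e -> Bool
\q._ : f -> Bool
  unify e -> Bool ~ f -> Bool
  unify e ~ f
  unify Bool ~ Bool
  unify c -> d -> Int ~ (f -> Bool) -> g
  unify c ~ f -> Bool
  unify d -> Int ~ g
_ _ : d -> Int
let x : forall. d -> Int
  unify Bool ~ Bool
  unify Int ~ Int
  unify Int ~ Int
  unify Int ~ Int
  unify Int ~ Int
  unify Bool ~ Bool
  unify Int ~ Int
  unify Int ~ Int
  unify Int ~ Int
  unify Int ~ Int
  unify Bool ~ Bool
  unify Bool ~ Bool

Answer: Bool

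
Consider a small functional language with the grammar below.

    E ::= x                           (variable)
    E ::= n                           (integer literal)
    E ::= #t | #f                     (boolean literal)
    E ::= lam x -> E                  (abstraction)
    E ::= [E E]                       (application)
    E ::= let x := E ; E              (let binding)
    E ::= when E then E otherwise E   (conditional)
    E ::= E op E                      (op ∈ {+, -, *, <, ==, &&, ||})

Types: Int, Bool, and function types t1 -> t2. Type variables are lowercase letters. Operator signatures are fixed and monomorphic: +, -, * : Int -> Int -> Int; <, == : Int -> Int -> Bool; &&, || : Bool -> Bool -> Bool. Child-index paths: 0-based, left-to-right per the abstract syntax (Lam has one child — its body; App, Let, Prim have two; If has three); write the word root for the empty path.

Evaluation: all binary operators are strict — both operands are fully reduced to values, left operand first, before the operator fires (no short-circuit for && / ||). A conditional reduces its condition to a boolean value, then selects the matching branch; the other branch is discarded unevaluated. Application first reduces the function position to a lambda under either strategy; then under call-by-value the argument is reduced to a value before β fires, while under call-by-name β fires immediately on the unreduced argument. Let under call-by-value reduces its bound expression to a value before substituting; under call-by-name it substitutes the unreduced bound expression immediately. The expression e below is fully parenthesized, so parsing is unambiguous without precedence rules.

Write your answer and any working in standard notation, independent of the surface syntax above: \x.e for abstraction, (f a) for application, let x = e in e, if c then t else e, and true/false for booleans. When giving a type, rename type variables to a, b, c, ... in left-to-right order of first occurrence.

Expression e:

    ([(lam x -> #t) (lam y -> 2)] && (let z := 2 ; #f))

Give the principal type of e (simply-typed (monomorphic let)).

Working:
\x._ : a -> Bool
\y._ : b -> Int
  unify a -> Bool ~ (b -> Int) -> c
  unify a ~ b -> Int
  unify Bool ~ c
_ _ : Bool
  unify Bool ~ Bool
let z : Int
  unify Bool ~ Bool

Answer: Bool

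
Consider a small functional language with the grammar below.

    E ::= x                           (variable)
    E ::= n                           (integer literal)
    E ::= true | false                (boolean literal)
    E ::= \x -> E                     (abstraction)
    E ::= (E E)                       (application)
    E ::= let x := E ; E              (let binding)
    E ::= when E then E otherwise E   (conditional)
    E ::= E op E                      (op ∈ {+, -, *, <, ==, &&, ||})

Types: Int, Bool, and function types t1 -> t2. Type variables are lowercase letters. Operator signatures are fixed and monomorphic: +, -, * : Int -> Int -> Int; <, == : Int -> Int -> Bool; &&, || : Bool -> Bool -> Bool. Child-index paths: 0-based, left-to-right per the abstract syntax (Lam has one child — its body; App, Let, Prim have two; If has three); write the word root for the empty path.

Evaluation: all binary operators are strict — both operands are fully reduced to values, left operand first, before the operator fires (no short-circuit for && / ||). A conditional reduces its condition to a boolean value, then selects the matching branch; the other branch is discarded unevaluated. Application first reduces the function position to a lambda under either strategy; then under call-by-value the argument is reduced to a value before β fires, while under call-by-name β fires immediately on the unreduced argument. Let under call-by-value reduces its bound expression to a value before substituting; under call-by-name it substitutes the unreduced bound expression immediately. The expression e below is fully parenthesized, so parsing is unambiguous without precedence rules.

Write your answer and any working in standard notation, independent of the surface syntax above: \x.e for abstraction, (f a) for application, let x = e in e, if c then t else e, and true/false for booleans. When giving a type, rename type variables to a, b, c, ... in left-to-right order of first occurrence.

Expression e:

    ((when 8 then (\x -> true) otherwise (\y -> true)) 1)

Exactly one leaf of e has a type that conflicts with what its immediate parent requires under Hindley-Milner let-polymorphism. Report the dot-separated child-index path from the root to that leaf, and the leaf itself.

Trace:
  unify Int ~ Bool
  FAIL: mismatch Int ~ Bool

Answer: 0.0 : 8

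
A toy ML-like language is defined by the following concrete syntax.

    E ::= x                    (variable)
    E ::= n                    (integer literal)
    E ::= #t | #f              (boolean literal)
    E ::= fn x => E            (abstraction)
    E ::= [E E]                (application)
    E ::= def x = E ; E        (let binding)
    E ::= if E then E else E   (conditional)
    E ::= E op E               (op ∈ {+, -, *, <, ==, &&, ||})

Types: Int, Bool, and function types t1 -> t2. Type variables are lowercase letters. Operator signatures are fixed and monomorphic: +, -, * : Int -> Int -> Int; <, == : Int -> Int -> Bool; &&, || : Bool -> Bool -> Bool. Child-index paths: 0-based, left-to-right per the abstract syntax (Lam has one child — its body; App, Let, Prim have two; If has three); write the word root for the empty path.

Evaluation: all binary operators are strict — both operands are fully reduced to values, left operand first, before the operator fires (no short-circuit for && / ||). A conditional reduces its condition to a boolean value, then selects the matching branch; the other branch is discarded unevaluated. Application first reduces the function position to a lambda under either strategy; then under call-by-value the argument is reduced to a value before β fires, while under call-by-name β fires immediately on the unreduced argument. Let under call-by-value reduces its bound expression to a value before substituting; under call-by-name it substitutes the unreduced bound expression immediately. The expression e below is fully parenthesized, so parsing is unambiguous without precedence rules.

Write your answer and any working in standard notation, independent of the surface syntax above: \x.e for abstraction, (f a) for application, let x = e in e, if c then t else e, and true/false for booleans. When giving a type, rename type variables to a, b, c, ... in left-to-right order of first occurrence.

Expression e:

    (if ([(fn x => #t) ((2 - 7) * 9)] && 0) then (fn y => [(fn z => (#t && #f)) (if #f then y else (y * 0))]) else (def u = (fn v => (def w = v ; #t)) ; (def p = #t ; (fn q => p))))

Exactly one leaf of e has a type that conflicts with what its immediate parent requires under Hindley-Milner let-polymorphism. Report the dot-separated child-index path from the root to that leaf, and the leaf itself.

Derivation:
\x._ : a -> Bool
  unify Int ~ Int
  unify Int ~ Int
  unify Int ~ Int
  unify Int ~ Int
  unify a -> Bool ~ Int -> b
  unify a ~ Int
  unify Bool ~ b
_ _ : Bool
  unify Bool ~ Bool
  unify Int ~ Bool
  FAIL: mismatch Int ~ Bool

Answer: 0.1 : 0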